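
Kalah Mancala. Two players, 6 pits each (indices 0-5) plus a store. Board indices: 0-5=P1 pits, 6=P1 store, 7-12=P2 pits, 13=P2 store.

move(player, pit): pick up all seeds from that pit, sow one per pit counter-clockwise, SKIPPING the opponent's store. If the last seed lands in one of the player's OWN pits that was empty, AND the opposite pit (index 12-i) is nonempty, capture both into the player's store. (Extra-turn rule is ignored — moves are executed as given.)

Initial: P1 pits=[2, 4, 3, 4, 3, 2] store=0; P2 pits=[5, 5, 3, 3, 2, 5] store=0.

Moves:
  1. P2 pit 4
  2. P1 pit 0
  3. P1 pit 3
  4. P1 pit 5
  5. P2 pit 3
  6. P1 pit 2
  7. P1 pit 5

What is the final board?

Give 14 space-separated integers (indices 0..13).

Move 1: P2 pit4 -> P1=[2,4,3,4,3,2](0) P2=[5,5,3,3,0,6](1)
Move 2: P1 pit0 -> P1=[0,5,4,4,3,2](0) P2=[5,5,3,3,0,6](1)
Move 3: P1 pit3 -> P1=[0,5,4,0,4,3](1) P2=[6,5,3,3,0,6](1)
Move 4: P1 pit5 -> P1=[0,5,4,0,4,0](2) P2=[7,6,3,3,0,6](1)
Move 5: P2 pit3 -> P1=[0,5,4,0,4,0](2) P2=[7,6,3,0,1,7](2)
Move 6: P1 pit2 -> P1=[0,5,0,1,5,1](3) P2=[7,6,3,0,1,7](2)
Move 7: P1 pit5 -> P1=[0,5,0,1,5,0](4) P2=[7,6,3,0,1,7](2)

Answer: 0 5 0 1 5 0 4 7 6 3 0 1 7 2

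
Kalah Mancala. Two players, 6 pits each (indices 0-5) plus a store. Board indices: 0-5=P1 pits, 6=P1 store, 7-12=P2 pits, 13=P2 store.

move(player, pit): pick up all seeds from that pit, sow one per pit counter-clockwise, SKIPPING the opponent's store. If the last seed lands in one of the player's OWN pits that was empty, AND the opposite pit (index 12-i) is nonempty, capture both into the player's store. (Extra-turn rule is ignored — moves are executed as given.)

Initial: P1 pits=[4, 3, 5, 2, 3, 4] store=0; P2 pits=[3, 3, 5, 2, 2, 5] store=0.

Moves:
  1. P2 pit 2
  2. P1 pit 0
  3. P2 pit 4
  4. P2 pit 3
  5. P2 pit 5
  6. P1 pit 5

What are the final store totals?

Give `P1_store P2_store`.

Answer: 1 4

Derivation:
Move 1: P2 pit2 -> P1=[5,3,5,2,3,4](0) P2=[3,3,0,3,3,6](1)
Move 2: P1 pit0 -> P1=[0,4,6,3,4,5](0) P2=[3,3,0,3,3,6](1)
Move 3: P2 pit4 -> P1=[1,4,6,3,4,5](0) P2=[3,3,0,3,0,7](2)
Move 4: P2 pit3 -> P1=[1,4,6,3,4,5](0) P2=[3,3,0,0,1,8](3)
Move 5: P2 pit5 -> P1=[2,5,7,4,5,6](0) P2=[4,3,0,0,1,0](4)
Move 6: P1 pit5 -> P1=[2,5,7,4,5,0](1) P2=[5,4,1,1,2,0](4)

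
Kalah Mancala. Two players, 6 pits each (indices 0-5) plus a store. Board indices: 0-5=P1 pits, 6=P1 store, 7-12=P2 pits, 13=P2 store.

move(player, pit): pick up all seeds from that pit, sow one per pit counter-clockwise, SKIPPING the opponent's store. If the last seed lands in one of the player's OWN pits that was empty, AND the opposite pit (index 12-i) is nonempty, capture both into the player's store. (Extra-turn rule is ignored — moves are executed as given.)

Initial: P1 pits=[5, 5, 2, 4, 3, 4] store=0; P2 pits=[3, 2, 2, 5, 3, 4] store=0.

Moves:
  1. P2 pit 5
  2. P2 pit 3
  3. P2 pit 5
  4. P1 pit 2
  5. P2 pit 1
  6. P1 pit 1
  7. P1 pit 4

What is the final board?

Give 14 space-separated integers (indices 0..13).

Answer: 7 0 1 6 0 7 2 5 2 4 1 4 0 3

Derivation:
Move 1: P2 pit5 -> P1=[6,6,3,4,3,4](0) P2=[3,2,2,5,3,0](1)
Move 2: P2 pit3 -> P1=[7,7,3,4,3,4](0) P2=[3,2,2,0,4,1](2)
Move 3: P2 pit5 -> P1=[7,7,3,4,3,4](0) P2=[3,2,2,0,4,0](3)
Move 4: P1 pit2 -> P1=[7,7,0,5,4,5](0) P2=[3,2,2,0,4,0](3)
Move 5: P2 pit1 -> P1=[7,7,0,5,4,5](0) P2=[3,0,3,1,4,0](3)
Move 6: P1 pit1 -> P1=[7,0,1,6,5,6](1) P2=[4,1,3,1,4,0](3)
Move 7: P1 pit4 -> P1=[7,0,1,6,0,7](2) P2=[5,2,4,1,4,0](3)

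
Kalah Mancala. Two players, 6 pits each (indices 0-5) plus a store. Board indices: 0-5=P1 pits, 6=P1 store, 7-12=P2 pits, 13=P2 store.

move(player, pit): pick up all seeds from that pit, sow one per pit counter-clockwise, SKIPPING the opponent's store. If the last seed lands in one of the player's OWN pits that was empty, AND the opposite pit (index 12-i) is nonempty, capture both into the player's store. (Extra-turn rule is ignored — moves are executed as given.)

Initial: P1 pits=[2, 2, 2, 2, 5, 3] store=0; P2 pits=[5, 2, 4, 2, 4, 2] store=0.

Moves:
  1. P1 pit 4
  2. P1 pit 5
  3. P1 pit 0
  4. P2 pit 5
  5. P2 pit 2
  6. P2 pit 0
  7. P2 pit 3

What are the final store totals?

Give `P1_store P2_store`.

Move 1: P1 pit4 -> P1=[2,2,2,2,0,4](1) P2=[6,3,5,2,4,2](0)
Move 2: P1 pit5 -> P1=[2,2,2,2,0,0](2) P2=[7,4,6,2,4,2](0)
Move 3: P1 pit0 -> P1=[0,3,3,2,0,0](2) P2=[7,4,6,2,4,2](0)
Move 4: P2 pit5 -> P1=[1,3,3,2,0,0](2) P2=[7,4,6,2,4,0](1)
Move 5: P2 pit2 -> P1=[2,4,3,2,0,0](2) P2=[7,4,0,3,5,1](2)
Move 6: P2 pit0 -> P1=[3,4,3,2,0,0](2) P2=[0,5,1,4,6,2](3)
Move 7: P2 pit3 -> P1=[4,4,3,2,0,0](2) P2=[0,5,1,0,7,3](4)

Answer: 2 4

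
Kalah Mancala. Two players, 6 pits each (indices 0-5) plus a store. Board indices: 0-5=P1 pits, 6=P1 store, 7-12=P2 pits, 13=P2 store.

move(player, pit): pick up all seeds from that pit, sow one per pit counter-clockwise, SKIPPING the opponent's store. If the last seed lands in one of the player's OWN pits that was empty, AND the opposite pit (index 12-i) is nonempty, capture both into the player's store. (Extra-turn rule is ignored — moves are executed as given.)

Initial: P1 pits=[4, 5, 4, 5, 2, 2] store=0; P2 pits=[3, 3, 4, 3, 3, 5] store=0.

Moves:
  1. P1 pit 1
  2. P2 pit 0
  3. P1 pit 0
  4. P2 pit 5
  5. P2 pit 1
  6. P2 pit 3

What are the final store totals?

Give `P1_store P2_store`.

Answer: 1 4

Derivation:
Move 1: P1 pit1 -> P1=[4,0,5,6,3,3](1) P2=[3,3,4,3,3,5](0)
Move 2: P2 pit0 -> P1=[4,0,5,6,3,3](1) P2=[0,4,5,4,3,5](0)
Move 3: P1 pit0 -> P1=[0,1,6,7,4,3](1) P2=[0,4,5,4,3,5](0)
Move 4: P2 pit5 -> P1=[1,2,7,8,4,3](1) P2=[0,4,5,4,3,0](1)
Move 5: P2 pit1 -> P1=[0,2,7,8,4,3](1) P2=[0,0,6,5,4,0](3)
Move 6: P2 pit3 -> P1=[1,3,7,8,4,3](1) P2=[0,0,6,0,5,1](4)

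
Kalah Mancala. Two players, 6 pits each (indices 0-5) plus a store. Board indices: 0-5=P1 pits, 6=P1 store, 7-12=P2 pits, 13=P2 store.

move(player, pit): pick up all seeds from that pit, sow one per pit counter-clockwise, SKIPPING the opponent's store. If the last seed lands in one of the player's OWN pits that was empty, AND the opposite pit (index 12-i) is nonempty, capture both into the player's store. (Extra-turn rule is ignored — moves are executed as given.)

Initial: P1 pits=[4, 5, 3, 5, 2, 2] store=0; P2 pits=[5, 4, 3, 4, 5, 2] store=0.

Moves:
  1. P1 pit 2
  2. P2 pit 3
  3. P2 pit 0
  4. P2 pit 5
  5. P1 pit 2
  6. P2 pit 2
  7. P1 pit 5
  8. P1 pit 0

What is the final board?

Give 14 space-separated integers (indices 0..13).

Answer: 0 7 1 8 4 1 2 1 6 0 2 8 1 3

Derivation:
Move 1: P1 pit2 -> P1=[4,5,0,6,3,3](0) P2=[5,4,3,4,5,2](0)
Move 2: P2 pit3 -> P1=[5,5,0,6,3,3](0) P2=[5,4,3,0,6,3](1)
Move 3: P2 pit0 -> P1=[5,5,0,6,3,3](0) P2=[0,5,4,1,7,4](1)
Move 4: P2 pit5 -> P1=[6,6,1,6,3,3](0) P2=[0,5,4,1,7,0](2)
Move 5: P1 pit2 -> P1=[6,6,0,7,3,3](0) P2=[0,5,4,1,7,0](2)
Move 6: P2 pit2 -> P1=[6,6,0,7,3,3](0) P2=[0,5,0,2,8,1](3)
Move 7: P1 pit5 -> P1=[6,6,0,7,3,0](1) P2=[1,6,0,2,8,1](3)
Move 8: P1 pit0 -> P1=[0,7,1,8,4,1](2) P2=[1,6,0,2,8,1](3)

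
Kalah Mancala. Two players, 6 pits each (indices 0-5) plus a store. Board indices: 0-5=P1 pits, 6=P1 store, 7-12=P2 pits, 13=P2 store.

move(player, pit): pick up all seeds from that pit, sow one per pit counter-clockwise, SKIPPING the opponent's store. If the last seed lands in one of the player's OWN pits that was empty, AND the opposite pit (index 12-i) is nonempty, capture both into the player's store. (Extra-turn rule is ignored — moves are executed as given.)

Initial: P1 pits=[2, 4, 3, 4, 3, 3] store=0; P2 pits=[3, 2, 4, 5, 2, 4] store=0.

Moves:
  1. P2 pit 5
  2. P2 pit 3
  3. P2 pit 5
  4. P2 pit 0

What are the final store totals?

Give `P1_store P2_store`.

Answer: 0 8

Derivation:
Move 1: P2 pit5 -> P1=[3,5,4,4,3,3](0) P2=[3,2,4,5,2,0](1)
Move 2: P2 pit3 -> P1=[4,6,4,4,3,3](0) P2=[3,2,4,0,3,1](2)
Move 3: P2 pit5 -> P1=[4,6,4,4,3,3](0) P2=[3,2,4,0,3,0](3)
Move 4: P2 pit0 -> P1=[4,6,0,4,3,3](0) P2=[0,3,5,0,3,0](8)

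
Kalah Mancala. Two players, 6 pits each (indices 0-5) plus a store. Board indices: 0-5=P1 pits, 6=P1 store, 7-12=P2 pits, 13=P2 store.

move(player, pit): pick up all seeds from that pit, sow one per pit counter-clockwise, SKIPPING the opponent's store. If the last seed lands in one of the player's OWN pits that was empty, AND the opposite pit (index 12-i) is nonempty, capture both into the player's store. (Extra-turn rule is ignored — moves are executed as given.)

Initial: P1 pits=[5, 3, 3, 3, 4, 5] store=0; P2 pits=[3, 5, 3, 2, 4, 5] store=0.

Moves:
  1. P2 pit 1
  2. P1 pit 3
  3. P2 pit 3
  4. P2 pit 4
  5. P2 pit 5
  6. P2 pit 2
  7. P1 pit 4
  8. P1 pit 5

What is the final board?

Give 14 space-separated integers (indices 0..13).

Move 1: P2 pit1 -> P1=[5,3,3,3,4,5](0) P2=[3,0,4,3,5,6](1)
Move 2: P1 pit3 -> P1=[5,3,3,0,5,6](1) P2=[3,0,4,3,5,6](1)
Move 3: P2 pit3 -> P1=[5,3,3,0,5,6](1) P2=[3,0,4,0,6,7](2)
Move 4: P2 pit4 -> P1=[6,4,4,1,5,6](1) P2=[3,0,4,0,0,8](3)
Move 5: P2 pit5 -> P1=[7,5,5,2,6,7](1) P2=[4,0,4,0,0,0](4)
Move 6: P2 pit2 -> P1=[7,5,5,2,6,7](1) P2=[4,0,0,1,1,1](5)
Move 7: P1 pit4 -> P1=[7,5,5,2,0,8](2) P2=[5,1,1,2,1,1](5)
Move 8: P1 pit5 -> P1=[8,5,5,2,0,0](3) P2=[6,2,2,3,2,2](5)

Answer: 8 5 5 2 0 0 3 6 2 2 3 2 2 5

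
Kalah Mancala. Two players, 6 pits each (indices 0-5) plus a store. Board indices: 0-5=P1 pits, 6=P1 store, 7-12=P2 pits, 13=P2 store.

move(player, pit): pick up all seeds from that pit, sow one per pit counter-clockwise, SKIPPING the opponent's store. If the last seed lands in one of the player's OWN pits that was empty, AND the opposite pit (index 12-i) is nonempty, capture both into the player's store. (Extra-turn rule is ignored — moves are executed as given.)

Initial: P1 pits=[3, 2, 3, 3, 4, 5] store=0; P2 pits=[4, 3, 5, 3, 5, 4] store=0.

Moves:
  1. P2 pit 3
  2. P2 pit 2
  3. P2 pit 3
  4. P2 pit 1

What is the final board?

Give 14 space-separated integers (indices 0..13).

Answer: 4 2 3 3 4 5 0 4 0 1 1 9 6 2

Derivation:
Move 1: P2 pit3 -> P1=[3,2,3,3,4,5](0) P2=[4,3,5,0,6,5](1)
Move 2: P2 pit2 -> P1=[4,2,3,3,4,5](0) P2=[4,3,0,1,7,6](2)
Move 3: P2 pit3 -> P1=[4,2,3,3,4,5](0) P2=[4,3,0,0,8,6](2)
Move 4: P2 pit1 -> P1=[4,2,3,3,4,5](0) P2=[4,0,1,1,9,6](2)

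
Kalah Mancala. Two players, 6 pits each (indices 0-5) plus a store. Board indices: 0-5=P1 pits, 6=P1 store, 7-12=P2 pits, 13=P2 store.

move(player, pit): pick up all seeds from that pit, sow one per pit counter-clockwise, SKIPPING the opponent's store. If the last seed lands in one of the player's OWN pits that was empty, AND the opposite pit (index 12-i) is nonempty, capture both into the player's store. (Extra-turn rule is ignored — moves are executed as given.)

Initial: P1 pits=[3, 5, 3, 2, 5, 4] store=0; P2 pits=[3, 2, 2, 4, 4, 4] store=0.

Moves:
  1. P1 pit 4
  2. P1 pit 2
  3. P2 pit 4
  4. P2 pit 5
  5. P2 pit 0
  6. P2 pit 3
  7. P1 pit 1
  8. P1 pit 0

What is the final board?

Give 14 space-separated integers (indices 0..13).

Answer: 0 1 3 5 2 7 2 0 4 4 0 1 1 11

Derivation:
Move 1: P1 pit4 -> P1=[3,5,3,2,0,5](1) P2=[4,3,3,4,4,4](0)
Move 2: P1 pit2 -> P1=[3,5,0,3,1,6](1) P2=[4,3,3,4,4,4](0)
Move 3: P2 pit4 -> P1=[4,6,0,3,1,6](1) P2=[4,3,3,4,0,5](1)
Move 4: P2 pit5 -> P1=[5,7,1,4,1,6](1) P2=[4,3,3,4,0,0](2)
Move 5: P2 pit0 -> P1=[5,0,1,4,1,6](1) P2=[0,4,4,5,0,0](10)
Move 6: P2 pit3 -> P1=[6,1,1,4,1,6](1) P2=[0,4,4,0,1,1](11)
Move 7: P1 pit1 -> P1=[6,0,2,4,1,6](1) P2=[0,4,4,0,1,1](11)
Move 8: P1 pit0 -> P1=[0,1,3,5,2,7](2) P2=[0,4,4,0,1,1](11)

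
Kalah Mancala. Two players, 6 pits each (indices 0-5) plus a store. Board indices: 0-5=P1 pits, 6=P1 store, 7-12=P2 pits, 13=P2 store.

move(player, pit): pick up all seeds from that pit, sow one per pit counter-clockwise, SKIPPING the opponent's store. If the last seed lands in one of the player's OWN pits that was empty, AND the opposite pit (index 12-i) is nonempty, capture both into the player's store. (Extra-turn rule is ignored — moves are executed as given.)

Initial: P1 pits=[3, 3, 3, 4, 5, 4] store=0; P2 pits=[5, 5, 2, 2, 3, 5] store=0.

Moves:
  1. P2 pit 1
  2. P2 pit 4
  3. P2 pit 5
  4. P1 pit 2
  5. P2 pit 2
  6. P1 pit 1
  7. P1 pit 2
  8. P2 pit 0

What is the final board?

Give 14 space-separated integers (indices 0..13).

Answer: 0 0 0 8 8 7 2 0 1 1 5 2 1 9

Derivation:
Move 1: P2 pit1 -> P1=[3,3,3,4,5,4](0) P2=[5,0,3,3,4,6](1)
Move 2: P2 pit4 -> P1=[4,4,3,4,5,4](0) P2=[5,0,3,3,0,7](2)
Move 3: P2 pit5 -> P1=[5,5,4,5,6,5](0) P2=[5,0,3,3,0,0](3)
Move 4: P1 pit2 -> P1=[5,5,0,6,7,6](1) P2=[5,0,3,3,0,0](3)
Move 5: P2 pit2 -> P1=[0,5,0,6,7,6](1) P2=[5,0,0,4,1,0](9)
Move 6: P1 pit1 -> P1=[0,0,1,7,8,7](2) P2=[5,0,0,4,1,0](9)
Move 7: P1 pit2 -> P1=[0,0,0,8,8,7](2) P2=[5,0,0,4,1,0](9)
Move 8: P2 pit0 -> P1=[0,0,0,8,8,7](2) P2=[0,1,1,5,2,1](9)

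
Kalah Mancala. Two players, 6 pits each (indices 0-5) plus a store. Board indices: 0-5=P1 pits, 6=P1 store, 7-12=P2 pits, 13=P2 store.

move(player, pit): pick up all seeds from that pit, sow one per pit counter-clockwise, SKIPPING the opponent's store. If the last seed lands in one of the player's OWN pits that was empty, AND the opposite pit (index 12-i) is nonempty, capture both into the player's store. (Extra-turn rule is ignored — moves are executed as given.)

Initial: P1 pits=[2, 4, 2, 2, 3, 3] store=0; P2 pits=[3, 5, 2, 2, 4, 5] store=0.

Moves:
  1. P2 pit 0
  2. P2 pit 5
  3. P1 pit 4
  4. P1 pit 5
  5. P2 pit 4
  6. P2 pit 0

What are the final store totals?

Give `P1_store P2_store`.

Move 1: P2 pit0 -> P1=[2,4,2,2,3,3](0) P2=[0,6,3,3,4,5](0)
Move 2: P2 pit5 -> P1=[3,5,3,3,3,3](0) P2=[0,6,3,3,4,0](1)
Move 3: P1 pit4 -> P1=[3,5,3,3,0,4](1) P2=[1,6,3,3,4,0](1)
Move 4: P1 pit5 -> P1=[3,5,3,3,0,0](2) P2=[2,7,4,3,4,0](1)
Move 5: P2 pit4 -> P1=[4,6,3,3,0,0](2) P2=[2,7,4,3,0,1](2)
Move 6: P2 pit0 -> P1=[4,6,3,3,0,0](2) P2=[0,8,5,3,0,1](2)

Answer: 2 2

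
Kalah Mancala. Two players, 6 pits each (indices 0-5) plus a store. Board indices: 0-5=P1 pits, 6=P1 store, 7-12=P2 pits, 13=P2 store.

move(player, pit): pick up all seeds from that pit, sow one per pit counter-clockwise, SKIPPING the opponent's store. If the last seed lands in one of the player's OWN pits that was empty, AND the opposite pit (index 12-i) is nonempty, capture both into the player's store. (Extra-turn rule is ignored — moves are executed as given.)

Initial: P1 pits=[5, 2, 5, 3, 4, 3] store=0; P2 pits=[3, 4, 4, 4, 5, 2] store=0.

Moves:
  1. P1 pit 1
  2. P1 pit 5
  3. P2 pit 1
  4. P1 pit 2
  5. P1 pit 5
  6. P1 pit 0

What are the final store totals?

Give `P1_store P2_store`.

Move 1: P1 pit1 -> P1=[5,0,6,4,4,3](0) P2=[3,4,4,4,5,2](0)
Move 2: P1 pit5 -> P1=[5,0,6,4,4,0](1) P2=[4,5,4,4,5,2](0)
Move 3: P2 pit1 -> P1=[5,0,6,4,4,0](1) P2=[4,0,5,5,6,3](1)
Move 4: P1 pit2 -> P1=[5,0,0,5,5,1](2) P2=[5,1,5,5,6,3](1)
Move 5: P1 pit5 -> P1=[5,0,0,5,5,0](3) P2=[5,1,5,5,6,3](1)
Move 6: P1 pit0 -> P1=[0,1,1,6,6,0](9) P2=[0,1,5,5,6,3](1)

Answer: 9 1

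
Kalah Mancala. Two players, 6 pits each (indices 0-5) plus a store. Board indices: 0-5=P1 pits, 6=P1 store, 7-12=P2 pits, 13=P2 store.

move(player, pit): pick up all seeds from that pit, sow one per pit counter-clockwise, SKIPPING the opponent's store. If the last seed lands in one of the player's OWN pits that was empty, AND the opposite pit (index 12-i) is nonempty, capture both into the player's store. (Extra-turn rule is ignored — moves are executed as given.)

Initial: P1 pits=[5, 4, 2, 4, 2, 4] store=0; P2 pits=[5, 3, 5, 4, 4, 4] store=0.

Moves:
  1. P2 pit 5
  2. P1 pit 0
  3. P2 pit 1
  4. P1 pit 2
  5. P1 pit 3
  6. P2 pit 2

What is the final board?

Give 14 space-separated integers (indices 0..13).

Move 1: P2 pit5 -> P1=[6,5,3,4,2,4](0) P2=[5,3,5,4,4,0](1)
Move 2: P1 pit0 -> P1=[0,6,4,5,3,5](1) P2=[5,3,5,4,4,0](1)
Move 3: P2 pit1 -> P1=[0,6,4,5,3,5](1) P2=[5,0,6,5,5,0](1)
Move 4: P1 pit2 -> P1=[0,6,0,6,4,6](2) P2=[5,0,6,5,5,0](1)
Move 5: P1 pit3 -> P1=[0,6,0,0,5,7](3) P2=[6,1,7,5,5,0](1)
Move 6: P2 pit2 -> P1=[1,7,1,0,5,7](3) P2=[6,1,0,6,6,1](2)

Answer: 1 7 1 0 5 7 3 6 1 0 6 6 1 2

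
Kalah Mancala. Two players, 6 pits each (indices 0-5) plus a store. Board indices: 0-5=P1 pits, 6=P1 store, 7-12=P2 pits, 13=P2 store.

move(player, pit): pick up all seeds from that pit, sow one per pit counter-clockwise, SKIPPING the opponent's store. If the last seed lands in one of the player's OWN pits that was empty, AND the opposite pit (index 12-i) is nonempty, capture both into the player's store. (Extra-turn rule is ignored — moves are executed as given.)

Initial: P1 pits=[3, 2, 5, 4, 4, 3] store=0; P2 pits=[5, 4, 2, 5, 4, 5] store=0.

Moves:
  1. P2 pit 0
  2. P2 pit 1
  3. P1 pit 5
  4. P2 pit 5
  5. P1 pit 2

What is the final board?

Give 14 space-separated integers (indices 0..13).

Answer: 4 3 0 6 6 2 2 2 2 4 7 6 0 2

Derivation:
Move 1: P2 pit0 -> P1=[3,2,5,4,4,3](0) P2=[0,5,3,6,5,6](0)
Move 2: P2 pit1 -> P1=[3,2,5,4,4,3](0) P2=[0,0,4,7,6,7](1)
Move 3: P1 pit5 -> P1=[3,2,5,4,4,0](1) P2=[1,1,4,7,6,7](1)
Move 4: P2 pit5 -> P1=[4,3,6,5,5,1](1) P2=[1,1,4,7,6,0](2)
Move 5: P1 pit2 -> P1=[4,3,0,6,6,2](2) P2=[2,2,4,7,6,0](2)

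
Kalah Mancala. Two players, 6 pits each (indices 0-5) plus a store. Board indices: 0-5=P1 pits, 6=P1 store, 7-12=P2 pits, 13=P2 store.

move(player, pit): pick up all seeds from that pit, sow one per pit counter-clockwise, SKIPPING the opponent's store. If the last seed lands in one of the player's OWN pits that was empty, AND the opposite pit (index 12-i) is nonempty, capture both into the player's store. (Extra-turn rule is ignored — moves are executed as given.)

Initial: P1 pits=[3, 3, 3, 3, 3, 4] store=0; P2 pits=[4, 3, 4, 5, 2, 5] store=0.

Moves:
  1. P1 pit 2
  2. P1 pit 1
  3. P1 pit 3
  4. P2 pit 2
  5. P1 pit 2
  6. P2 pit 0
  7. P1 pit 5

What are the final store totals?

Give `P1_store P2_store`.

Move 1: P1 pit2 -> P1=[3,3,0,4,4,5](0) P2=[4,3,4,5,2,5](0)
Move 2: P1 pit1 -> P1=[3,0,1,5,5,5](0) P2=[4,3,4,5,2,5](0)
Move 3: P1 pit3 -> P1=[3,0,1,0,6,6](1) P2=[5,4,4,5,2,5](0)
Move 4: P2 pit2 -> P1=[3,0,1,0,6,6](1) P2=[5,4,0,6,3,6](1)
Move 5: P1 pit2 -> P1=[3,0,0,1,6,6](1) P2=[5,4,0,6,3,6](1)
Move 6: P2 pit0 -> P1=[3,0,0,1,6,6](1) P2=[0,5,1,7,4,7](1)
Move 7: P1 pit5 -> P1=[3,0,0,1,6,0](2) P2=[1,6,2,8,5,7](1)

Answer: 2 1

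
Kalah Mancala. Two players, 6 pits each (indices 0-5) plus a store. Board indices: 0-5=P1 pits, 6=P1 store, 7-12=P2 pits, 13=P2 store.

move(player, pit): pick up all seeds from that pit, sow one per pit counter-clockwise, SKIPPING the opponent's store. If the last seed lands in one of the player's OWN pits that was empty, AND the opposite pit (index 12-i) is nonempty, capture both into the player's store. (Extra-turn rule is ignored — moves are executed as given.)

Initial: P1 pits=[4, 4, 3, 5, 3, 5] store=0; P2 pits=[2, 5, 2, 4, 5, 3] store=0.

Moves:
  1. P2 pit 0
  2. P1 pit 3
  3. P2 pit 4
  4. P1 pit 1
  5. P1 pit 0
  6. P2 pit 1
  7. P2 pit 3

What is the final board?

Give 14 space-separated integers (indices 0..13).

Answer: 2 3 6 2 6 8 2 1 0 4 0 2 6 3

Derivation:
Move 1: P2 pit0 -> P1=[4,4,3,5,3,5](0) P2=[0,6,3,4,5,3](0)
Move 2: P1 pit3 -> P1=[4,4,3,0,4,6](1) P2=[1,7,3,4,5,3](0)
Move 3: P2 pit4 -> P1=[5,5,4,0,4,6](1) P2=[1,7,3,4,0,4](1)
Move 4: P1 pit1 -> P1=[5,0,5,1,5,7](2) P2=[1,7,3,4,0,4](1)
Move 5: P1 pit0 -> P1=[0,1,6,2,6,8](2) P2=[1,7,3,4,0,4](1)
Move 6: P2 pit1 -> P1=[1,2,6,2,6,8](2) P2=[1,0,4,5,1,5](2)
Move 7: P2 pit3 -> P1=[2,3,6,2,6,8](2) P2=[1,0,4,0,2,6](3)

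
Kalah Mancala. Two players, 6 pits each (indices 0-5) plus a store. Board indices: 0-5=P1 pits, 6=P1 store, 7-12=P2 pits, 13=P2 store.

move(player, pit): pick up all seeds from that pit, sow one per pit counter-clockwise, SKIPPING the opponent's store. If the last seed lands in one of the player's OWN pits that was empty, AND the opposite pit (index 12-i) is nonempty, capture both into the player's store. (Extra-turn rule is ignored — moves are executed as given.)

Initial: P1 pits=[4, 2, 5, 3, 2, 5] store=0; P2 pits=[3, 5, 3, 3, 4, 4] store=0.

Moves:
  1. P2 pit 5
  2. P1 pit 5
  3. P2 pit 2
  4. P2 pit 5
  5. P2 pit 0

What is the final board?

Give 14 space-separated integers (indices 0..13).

Move 1: P2 pit5 -> P1=[5,3,6,3,2,5](0) P2=[3,5,3,3,4,0](1)
Move 2: P1 pit5 -> P1=[5,3,6,3,2,0](1) P2=[4,6,4,4,4,0](1)
Move 3: P2 pit2 -> P1=[5,3,6,3,2,0](1) P2=[4,6,0,5,5,1](2)
Move 4: P2 pit5 -> P1=[5,3,6,3,2,0](1) P2=[4,6,0,5,5,0](3)
Move 5: P2 pit0 -> P1=[5,3,6,3,2,0](1) P2=[0,7,1,6,6,0](3)

Answer: 5 3 6 3 2 0 1 0 7 1 6 6 0 3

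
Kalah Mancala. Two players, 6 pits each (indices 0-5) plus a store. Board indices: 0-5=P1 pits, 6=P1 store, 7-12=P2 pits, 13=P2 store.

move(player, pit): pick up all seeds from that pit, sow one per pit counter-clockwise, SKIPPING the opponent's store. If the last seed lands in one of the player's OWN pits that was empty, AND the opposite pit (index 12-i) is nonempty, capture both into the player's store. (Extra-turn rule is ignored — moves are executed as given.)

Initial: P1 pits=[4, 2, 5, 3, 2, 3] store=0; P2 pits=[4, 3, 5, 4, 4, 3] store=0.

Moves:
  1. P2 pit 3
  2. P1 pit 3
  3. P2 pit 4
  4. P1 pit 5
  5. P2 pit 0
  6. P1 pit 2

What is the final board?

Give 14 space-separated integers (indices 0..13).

Answer: 6 3 0 1 4 1 3 1 6 7 1 1 6 2

Derivation:
Move 1: P2 pit3 -> P1=[5,2,5,3,2,3](0) P2=[4,3,5,0,5,4](1)
Move 2: P1 pit3 -> P1=[5,2,5,0,3,4](1) P2=[4,3,5,0,5,4](1)
Move 3: P2 pit4 -> P1=[6,3,6,0,3,4](1) P2=[4,3,5,0,0,5](2)
Move 4: P1 pit5 -> P1=[6,3,6,0,3,0](2) P2=[5,4,6,0,0,5](2)
Move 5: P2 pit0 -> P1=[6,3,6,0,3,0](2) P2=[0,5,7,1,1,6](2)
Move 6: P1 pit2 -> P1=[6,3,0,1,4,1](3) P2=[1,6,7,1,1,6](2)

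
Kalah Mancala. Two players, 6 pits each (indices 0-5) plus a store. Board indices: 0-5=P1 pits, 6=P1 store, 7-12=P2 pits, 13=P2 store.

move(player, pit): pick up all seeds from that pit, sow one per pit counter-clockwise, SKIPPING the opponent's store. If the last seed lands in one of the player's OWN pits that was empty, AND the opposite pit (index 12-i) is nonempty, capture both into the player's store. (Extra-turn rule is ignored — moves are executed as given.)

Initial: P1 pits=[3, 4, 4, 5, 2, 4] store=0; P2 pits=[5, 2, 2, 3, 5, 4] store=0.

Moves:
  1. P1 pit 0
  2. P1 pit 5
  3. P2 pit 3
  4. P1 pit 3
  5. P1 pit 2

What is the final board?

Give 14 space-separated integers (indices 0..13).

Move 1: P1 pit0 -> P1=[0,5,5,6,2,4](0) P2=[5,2,2,3,5,4](0)
Move 2: P1 pit5 -> P1=[0,5,5,6,2,0](1) P2=[6,3,3,3,5,4](0)
Move 3: P2 pit3 -> P1=[0,5,5,6,2,0](1) P2=[6,3,3,0,6,5](1)
Move 4: P1 pit3 -> P1=[0,5,5,0,3,1](2) P2=[7,4,4,0,6,5](1)
Move 5: P1 pit2 -> P1=[0,5,0,1,4,2](3) P2=[8,4,4,0,6,5](1)

Answer: 0 5 0 1 4 2 3 8 4 4 0 6 5 1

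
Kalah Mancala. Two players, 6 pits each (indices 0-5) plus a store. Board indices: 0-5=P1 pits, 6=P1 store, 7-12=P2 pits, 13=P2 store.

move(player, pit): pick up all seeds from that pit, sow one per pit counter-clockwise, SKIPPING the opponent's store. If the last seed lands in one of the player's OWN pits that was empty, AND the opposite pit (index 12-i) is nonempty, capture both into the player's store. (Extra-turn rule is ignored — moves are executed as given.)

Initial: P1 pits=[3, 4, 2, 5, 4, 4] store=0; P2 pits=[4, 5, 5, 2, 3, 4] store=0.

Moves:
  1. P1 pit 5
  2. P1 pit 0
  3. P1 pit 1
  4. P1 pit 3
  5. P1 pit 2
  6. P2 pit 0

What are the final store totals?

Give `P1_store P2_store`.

Move 1: P1 pit5 -> P1=[3,4,2,5,4,0](1) P2=[5,6,6,2,3,4](0)
Move 2: P1 pit0 -> P1=[0,5,3,6,4,0](1) P2=[5,6,6,2,3,4](0)
Move 3: P1 pit1 -> P1=[0,0,4,7,5,1](2) P2=[5,6,6,2,3,4](0)
Move 4: P1 pit3 -> P1=[0,0,4,0,6,2](3) P2=[6,7,7,3,3,4](0)
Move 5: P1 pit2 -> P1=[0,0,0,1,7,3](4) P2=[6,7,7,3,3,4](0)
Move 6: P2 pit0 -> P1=[0,0,0,1,7,3](4) P2=[0,8,8,4,4,5](1)

Answer: 4 1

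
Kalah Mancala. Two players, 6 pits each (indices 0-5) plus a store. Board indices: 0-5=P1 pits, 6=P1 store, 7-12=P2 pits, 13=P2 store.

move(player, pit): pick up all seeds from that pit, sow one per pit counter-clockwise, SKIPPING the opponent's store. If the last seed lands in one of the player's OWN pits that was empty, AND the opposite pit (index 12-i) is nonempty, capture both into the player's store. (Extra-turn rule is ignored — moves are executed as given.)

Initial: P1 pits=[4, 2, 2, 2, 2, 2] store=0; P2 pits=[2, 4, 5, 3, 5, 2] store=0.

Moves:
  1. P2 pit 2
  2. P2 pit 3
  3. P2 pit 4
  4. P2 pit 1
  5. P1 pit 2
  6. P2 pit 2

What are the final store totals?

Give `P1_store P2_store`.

Move 1: P2 pit2 -> P1=[5,2,2,2,2,2](0) P2=[2,4,0,4,6,3](1)
Move 2: P2 pit3 -> P1=[6,2,2,2,2,2](0) P2=[2,4,0,0,7,4](2)
Move 3: P2 pit4 -> P1=[7,3,3,3,3,2](0) P2=[2,4,0,0,0,5](3)
Move 4: P2 pit1 -> P1=[7,3,3,3,3,2](0) P2=[2,0,1,1,1,6](3)
Move 5: P1 pit2 -> P1=[7,3,0,4,4,3](0) P2=[2,0,1,1,1,6](3)
Move 6: P2 pit2 -> P1=[7,3,0,4,4,3](0) P2=[2,0,0,2,1,6](3)

Answer: 0 3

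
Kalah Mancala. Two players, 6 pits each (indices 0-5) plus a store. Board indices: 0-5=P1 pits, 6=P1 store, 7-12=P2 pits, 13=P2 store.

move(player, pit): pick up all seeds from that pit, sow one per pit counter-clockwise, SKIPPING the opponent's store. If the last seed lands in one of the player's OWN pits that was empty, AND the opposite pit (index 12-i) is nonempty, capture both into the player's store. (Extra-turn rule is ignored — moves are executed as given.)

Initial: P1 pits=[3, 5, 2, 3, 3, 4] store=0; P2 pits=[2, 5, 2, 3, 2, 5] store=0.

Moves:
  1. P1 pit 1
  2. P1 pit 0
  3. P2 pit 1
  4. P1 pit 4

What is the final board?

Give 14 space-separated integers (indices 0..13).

Answer: 0 1 4 5 0 6 2 3 1 3 4 3 6 1

Derivation:
Move 1: P1 pit1 -> P1=[3,0,3,4,4,5](1) P2=[2,5,2,3,2,5](0)
Move 2: P1 pit0 -> P1=[0,1,4,5,4,5](1) P2=[2,5,2,3,2,5](0)
Move 3: P2 pit1 -> P1=[0,1,4,5,4,5](1) P2=[2,0,3,4,3,6](1)
Move 4: P1 pit4 -> P1=[0,1,4,5,0,6](2) P2=[3,1,3,4,3,6](1)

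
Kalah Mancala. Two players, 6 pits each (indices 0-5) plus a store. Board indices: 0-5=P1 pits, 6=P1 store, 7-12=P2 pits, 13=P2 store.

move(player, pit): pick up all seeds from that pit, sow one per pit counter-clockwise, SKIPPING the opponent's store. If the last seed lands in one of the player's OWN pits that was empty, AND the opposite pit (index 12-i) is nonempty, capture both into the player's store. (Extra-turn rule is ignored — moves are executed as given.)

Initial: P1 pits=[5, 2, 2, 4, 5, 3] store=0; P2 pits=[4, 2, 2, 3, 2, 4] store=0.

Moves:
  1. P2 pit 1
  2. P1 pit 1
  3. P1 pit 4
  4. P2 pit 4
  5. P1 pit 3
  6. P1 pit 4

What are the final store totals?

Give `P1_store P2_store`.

Move 1: P2 pit1 -> P1=[5,2,2,4,5,3](0) P2=[4,0,3,4,2,4](0)
Move 2: P1 pit1 -> P1=[5,0,3,5,5,3](0) P2=[4,0,3,4,2,4](0)
Move 3: P1 pit4 -> P1=[5,0,3,5,0,4](1) P2=[5,1,4,4,2,4](0)
Move 4: P2 pit4 -> P1=[5,0,3,5,0,4](1) P2=[5,1,4,4,0,5](1)
Move 5: P1 pit3 -> P1=[5,0,3,0,1,5](2) P2=[6,2,4,4,0,5](1)
Move 6: P1 pit4 -> P1=[5,0,3,0,0,6](2) P2=[6,2,4,4,0,5](1)

Answer: 2 1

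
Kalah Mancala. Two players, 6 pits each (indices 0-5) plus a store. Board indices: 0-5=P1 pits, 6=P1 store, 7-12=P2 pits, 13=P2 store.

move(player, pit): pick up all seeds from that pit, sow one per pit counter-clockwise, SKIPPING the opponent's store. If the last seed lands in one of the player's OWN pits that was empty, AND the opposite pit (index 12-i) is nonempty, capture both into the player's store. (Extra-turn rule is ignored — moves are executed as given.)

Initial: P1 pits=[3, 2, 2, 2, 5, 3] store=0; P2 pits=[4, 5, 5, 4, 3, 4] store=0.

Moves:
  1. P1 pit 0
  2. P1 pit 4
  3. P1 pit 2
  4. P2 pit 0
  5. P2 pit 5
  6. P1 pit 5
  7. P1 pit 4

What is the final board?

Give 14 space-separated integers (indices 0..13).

Move 1: P1 pit0 -> P1=[0,3,3,3,5,3](0) P2=[4,5,5,4,3,4](0)
Move 2: P1 pit4 -> P1=[0,3,3,3,0,4](1) P2=[5,6,6,4,3,4](0)
Move 3: P1 pit2 -> P1=[0,3,0,4,1,5](1) P2=[5,6,6,4,3,4](0)
Move 4: P2 pit0 -> P1=[0,3,0,4,1,5](1) P2=[0,7,7,5,4,5](0)
Move 5: P2 pit5 -> P1=[1,4,1,5,1,5](1) P2=[0,7,7,5,4,0](1)
Move 6: P1 pit5 -> P1=[1,4,1,5,1,0](2) P2=[1,8,8,6,4,0](1)
Move 7: P1 pit4 -> P1=[1,4,1,5,0,0](4) P2=[0,8,8,6,4,0](1)

Answer: 1 4 1 5 0 0 4 0 8 8 6 4 0 1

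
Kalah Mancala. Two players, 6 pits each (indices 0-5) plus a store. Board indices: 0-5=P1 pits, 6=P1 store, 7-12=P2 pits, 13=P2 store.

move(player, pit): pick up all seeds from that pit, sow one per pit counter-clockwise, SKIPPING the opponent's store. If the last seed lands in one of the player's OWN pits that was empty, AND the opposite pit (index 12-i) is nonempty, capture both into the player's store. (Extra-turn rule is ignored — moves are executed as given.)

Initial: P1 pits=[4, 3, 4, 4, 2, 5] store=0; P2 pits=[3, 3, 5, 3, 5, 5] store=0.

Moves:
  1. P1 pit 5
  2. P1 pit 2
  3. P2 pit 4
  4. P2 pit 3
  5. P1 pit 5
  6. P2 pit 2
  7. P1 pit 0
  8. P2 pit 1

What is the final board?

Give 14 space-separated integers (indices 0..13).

Answer: 0 6 2 6 4 1 4 5 0 1 2 3 9 3

Derivation:
Move 1: P1 pit5 -> P1=[4,3,4,4,2,0](1) P2=[4,4,6,4,5,5](0)
Move 2: P1 pit2 -> P1=[4,3,0,5,3,1](2) P2=[4,4,6,4,5,5](0)
Move 3: P2 pit4 -> P1=[5,4,1,5,3,1](2) P2=[4,4,6,4,0,6](1)
Move 4: P2 pit3 -> P1=[6,4,1,5,3,1](2) P2=[4,4,6,0,1,7](2)
Move 5: P1 pit5 -> P1=[6,4,1,5,3,0](3) P2=[4,4,6,0,1,7](2)
Move 6: P2 pit2 -> P1=[7,5,1,5,3,0](3) P2=[4,4,0,1,2,8](3)
Move 7: P1 pit0 -> P1=[0,6,2,6,4,1](4) P2=[5,4,0,1,2,8](3)
Move 8: P2 pit1 -> P1=[0,6,2,6,4,1](4) P2=[5,0,1,2,3,9](3)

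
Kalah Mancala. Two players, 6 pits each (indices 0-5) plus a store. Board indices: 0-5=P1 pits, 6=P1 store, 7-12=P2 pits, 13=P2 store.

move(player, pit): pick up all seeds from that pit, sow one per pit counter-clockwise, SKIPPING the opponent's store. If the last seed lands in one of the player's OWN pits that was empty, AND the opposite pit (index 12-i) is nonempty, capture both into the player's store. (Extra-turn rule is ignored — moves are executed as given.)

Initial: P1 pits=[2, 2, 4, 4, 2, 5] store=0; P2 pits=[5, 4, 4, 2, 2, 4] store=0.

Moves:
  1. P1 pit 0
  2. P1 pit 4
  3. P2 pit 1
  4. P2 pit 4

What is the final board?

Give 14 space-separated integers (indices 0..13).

Move 1: P1 pit0 -> P1=[0,3,5,4,2,5](0) P2=[5,4,4,2,2,4](0)
Move 2: P1 pit4 -> P1=[0,3,5,4,0,6](1) P2=[5,4,4,2,2,4](0)
Move 3: P2 pit1 -> P1=[0,3,5,4,0,6](1) P2=[5,0,5,3,3,5](0)
Move 4: P2 pit4 -> P1=[1,3,5,4,0,6](1) P2=[5,0,5,3,0,6](1)

Answer: 1 3 5 4 0 6 1 5 0 5 3 0 6 1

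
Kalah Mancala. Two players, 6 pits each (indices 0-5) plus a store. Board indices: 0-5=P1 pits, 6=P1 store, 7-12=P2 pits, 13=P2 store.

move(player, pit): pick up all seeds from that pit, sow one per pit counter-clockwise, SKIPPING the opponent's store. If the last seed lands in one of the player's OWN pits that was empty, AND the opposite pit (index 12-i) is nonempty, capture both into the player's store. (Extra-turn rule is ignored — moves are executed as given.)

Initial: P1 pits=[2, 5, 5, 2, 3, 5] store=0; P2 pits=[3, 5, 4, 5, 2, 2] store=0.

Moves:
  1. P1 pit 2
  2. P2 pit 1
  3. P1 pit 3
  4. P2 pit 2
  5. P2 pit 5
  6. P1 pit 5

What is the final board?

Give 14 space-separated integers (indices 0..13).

Move 1: P1 pit2 -> P1=[2,5,0,3,4,6](1) P2=[4,5,4,5,2,2](0)
Move 2: P2 pit1 -> P1=[2,5,0,3,4,6](1) P2=[4,0,5,6,3,3](1)
Move 3: P1 pit3 -> P1=[2,5,0,0,5,7](2) P2=[4,0,5,6,3,3](1)
Move 4: P2 pit2 -> P1=[3,5,0,0,5,7](2) P2=[4,0,0,7,4,4](2)
Move 5: P2 pit5 -> P1=[4,6,1,0,5,7](2) P2=[4,0,0,7,4,0](3)
Move 6: P1 pit5 -> P1=[4,6,1,0,5,0](3) P2=[5,1,1,8,5,1](3)

Answer: 4 6 1 0 5 0 3 5 1 1 8 5 1 3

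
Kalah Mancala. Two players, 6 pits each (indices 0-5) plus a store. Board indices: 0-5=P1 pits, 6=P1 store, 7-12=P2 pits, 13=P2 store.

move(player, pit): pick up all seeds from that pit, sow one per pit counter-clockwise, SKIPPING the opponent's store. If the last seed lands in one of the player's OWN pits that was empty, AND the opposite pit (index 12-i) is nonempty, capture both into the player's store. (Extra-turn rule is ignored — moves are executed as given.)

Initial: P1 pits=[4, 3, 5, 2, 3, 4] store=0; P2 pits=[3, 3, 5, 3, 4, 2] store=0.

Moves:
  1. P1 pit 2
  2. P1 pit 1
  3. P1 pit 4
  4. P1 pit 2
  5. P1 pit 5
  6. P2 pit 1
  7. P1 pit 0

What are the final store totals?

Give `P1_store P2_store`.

Answer: 3 1

Derivation:
Move 1: P1 pit2 -> P1=[4,3,0,3,4,5](1) P2=[4,3,5,3,4,2](0)
Move 2: P1 pit1 -> P1=[4,0,1,4,5,5](1) P2=[4,3,5,3,4,2](0)
Move 3: P1 pit4 -> P1=[4,0,1,4,0,6](2) P2=[5,4,6,3,4,2](0)
Move 4: P1 pit2 -> P1=[4,0,0,5,0,6](2) P2=[5,4,6,3,4,2](0)
Move 5: P1 pit5 -> P1=[4,0,0,5,0,0](3) P2=[6,5,7,4,5,2](0)
Move 6: P2 pit1 -> P1=[4,0,0,5,0,0](3) P2=[6,0,8,5,6,3](1)
Move 7: P1 pit0 -> P1=[0,1,1,6,1,0](3) P2=[6,0,8,5,6,3](1)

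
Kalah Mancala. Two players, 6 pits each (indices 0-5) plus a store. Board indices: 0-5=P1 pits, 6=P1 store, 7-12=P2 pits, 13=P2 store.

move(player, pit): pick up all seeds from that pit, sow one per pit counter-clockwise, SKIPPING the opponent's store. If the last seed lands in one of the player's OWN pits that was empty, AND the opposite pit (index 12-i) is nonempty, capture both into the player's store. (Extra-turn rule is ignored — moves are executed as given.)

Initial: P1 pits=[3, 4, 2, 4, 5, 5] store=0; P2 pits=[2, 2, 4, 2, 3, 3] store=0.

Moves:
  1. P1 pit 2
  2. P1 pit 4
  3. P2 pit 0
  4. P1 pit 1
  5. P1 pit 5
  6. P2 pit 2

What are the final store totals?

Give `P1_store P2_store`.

Answer: 2 1

Derivation:
Move 1: P1 pit2 -> P1=[3,4,0,5,6,5](0) P2=[2,2,4,2,3,3](0)
Move 2: P1 pit4 -> P1=[3,4,0,5,0,6](1) P2=[3,3,5,3,3,3](0)
Move 3: P2 pit0 -> P1=[3,4,0,5,0,6](1) P2=[0,4,6,4,3,3](0)
Move 4: P1 pit1 -> P1=[3,0,1,6,1,7](1) P2=[0,4,6,4,3,3](0)
Move 5: P1 pit5 -> P1=[3,0,1,6,1,0](2) P2=[1,5,7,5,4,4](0)
Move 6: P2 pit2 -> P1=[4,1,2,6,1,0](2) P2=[1,5,0,6,5,5](1)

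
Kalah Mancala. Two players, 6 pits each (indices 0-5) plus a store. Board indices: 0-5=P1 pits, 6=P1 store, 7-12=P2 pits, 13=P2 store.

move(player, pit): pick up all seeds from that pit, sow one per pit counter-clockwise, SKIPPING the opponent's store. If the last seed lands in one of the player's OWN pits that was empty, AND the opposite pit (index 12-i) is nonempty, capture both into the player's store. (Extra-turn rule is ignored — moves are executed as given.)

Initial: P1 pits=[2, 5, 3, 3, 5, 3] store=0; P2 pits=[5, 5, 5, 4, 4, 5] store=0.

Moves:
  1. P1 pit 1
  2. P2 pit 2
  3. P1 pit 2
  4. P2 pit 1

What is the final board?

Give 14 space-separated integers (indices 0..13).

Answer: 3 0 0 5 7 5 2 5 0 1 6 6 7 2

Derivation:
Move 1: P1 pit1 -> P1=[2,0,4,4,6,4](1) P2=[5,5,5,4,4,5](0)
Move 2: P2 pit2 -> P1=[3,0,4,4,6,4](1) P2=[5,5,0,5,5,6](1)
Move 3: P1 pit2 -> P1=[3,0,0,5,7,5](2) P2=[5,5,0,5,5,6](1)
Move 4: P2 pit1 -> P1=[3,0,0,5,7,5](2) P2=[5,0,1,6,6,7](2)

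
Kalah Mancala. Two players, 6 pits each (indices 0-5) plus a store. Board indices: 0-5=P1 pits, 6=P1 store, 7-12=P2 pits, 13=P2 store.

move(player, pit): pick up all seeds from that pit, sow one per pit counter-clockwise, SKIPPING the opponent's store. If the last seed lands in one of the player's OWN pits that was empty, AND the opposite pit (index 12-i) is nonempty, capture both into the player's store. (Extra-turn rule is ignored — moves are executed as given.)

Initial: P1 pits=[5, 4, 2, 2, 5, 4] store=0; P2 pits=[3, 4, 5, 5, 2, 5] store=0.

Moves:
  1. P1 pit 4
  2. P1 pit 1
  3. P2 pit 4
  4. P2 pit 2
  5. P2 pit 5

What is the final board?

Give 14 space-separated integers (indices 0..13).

Move 1: P1 pit4 -> P1=[5,4,2,2,0,5](1) P2=[4,5,6,5,2,5](0)
Move 2: P1 pit1 -> P1=[5,0,3,3,1,6](1) P2=[4,5,6,5,2,5](0)
Move 3: P2 pit4 -> P1=[5,0,3,3,1,6](1) P2=[4,5,6,5,0,6](1)
Move 4: P2 pit2 -> P1=[6,1,3,3,1,6](1) P2=[4,5,0,6,1,7](2)
Move 5: P2 pit5 -> P1=[7,2,4,4,2,7](1) P2=[4,5,0,6,1,0](3)

Answer: 7 2 4 4 2 7 1 4 5 0 6 1 0 3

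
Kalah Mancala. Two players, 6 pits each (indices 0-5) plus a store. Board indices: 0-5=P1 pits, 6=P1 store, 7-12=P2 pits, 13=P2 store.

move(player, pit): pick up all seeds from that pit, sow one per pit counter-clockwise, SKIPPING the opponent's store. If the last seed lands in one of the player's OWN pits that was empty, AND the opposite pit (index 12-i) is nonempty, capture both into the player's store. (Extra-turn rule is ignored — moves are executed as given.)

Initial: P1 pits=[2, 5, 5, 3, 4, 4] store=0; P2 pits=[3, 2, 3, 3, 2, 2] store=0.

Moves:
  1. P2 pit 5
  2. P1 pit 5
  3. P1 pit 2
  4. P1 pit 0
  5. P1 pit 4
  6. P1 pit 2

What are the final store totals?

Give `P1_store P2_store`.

Move 1: P2 pit5 -> P1=[3,5,5,3,4,4](0) P2=[3,2,3,3,2,0](1)
Move 2: P1 pit5 -> P1=[3,5,5,3,4,0](1) P2=[4,3,4,3,2,0](1)
Move 3: P1 pit2 -> P1=[3,5,0,4,5,1](2) P2=[5,3,4,3,2,0](1)
Move 4: P1 pit0 -> P1=[0,6,1,5,5,1](2) P2=[5,3,4,3,2,0](1)
Move 5: P1 pit4 -> P1=[0,6,1,5,0,2](3) P2=[6,4,5,3,2,0](1)
Move 6: P1 pit2 -> P1=[0,6,0,6,0,2](3) P2=[6,4,5,3,2,0](1)

Answer: 3 1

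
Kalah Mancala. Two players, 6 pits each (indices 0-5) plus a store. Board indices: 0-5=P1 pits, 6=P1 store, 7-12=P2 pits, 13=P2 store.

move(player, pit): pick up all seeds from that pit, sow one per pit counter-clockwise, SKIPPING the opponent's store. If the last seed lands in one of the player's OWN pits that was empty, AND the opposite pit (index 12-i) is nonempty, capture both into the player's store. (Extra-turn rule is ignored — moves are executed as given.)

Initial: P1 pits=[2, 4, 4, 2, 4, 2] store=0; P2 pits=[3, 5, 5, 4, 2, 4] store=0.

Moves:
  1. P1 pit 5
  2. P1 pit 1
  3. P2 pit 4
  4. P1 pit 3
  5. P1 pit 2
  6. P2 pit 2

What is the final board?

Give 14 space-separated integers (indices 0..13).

Answer: 3 0 0 1 7 2 8 1 5 0 5 1 6 2

Derivation:
Move 1: P1 pit5 -> P1=[2,4,4,2,4,0](1) P2=[4,5,5,4,2,4](0)
Move 2: P1 pit1 -> P1=[2,0,5,3,5,0](6) P2=[0,5,5,4,2,4](0)
Move 3: P2 pit4 -> P1=[2,0,5,3,5,0](6) P2=[0,5,5,4,0,5](1)
Move 4: P1 pit3 -> P1=[2,0,5,0,6,1](7) P2=[0,5,5,4,0,5](1)
Move 5: P1 pit2 -> P1=[2,0,0,1,7,2](8) P2=[1,5,5,4,0,5](1)
Move 6: P2 pit2 -> P1=[3,0,0,1,7,2](8) P2=[1,5,0,5,1,6](2)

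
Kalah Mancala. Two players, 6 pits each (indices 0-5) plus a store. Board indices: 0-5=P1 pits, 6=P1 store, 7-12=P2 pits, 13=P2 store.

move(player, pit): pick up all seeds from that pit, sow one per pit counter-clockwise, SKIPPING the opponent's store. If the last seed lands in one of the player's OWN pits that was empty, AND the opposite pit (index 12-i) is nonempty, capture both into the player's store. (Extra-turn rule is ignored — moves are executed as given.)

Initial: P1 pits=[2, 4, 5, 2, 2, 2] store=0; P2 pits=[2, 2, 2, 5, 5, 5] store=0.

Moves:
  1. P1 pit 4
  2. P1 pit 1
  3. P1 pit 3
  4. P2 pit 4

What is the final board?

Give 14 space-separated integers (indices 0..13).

Answer: 3 1 7 0 2 5 2 2 2 2 5 0 6 1

Derivation:
Move 1: P1 pit4 -> P1=[2,4,5,2,0,3](1) P2=[2,2,2,5,5,5](0)
Move 2: P1 pit1 -> P1=[2,0,6,3,1,4](1) P2=[2,2,2,5,5,5](0)
Move 3: P1 pit3 -> P1=[2,0,6,0,2,5](2) P2=[2,2,2,5,5,5](0)
Move 4: P2 pit4 -> P1=[3,1,7,0,2,5](2) P2=[2,2,2,5,0,6](1)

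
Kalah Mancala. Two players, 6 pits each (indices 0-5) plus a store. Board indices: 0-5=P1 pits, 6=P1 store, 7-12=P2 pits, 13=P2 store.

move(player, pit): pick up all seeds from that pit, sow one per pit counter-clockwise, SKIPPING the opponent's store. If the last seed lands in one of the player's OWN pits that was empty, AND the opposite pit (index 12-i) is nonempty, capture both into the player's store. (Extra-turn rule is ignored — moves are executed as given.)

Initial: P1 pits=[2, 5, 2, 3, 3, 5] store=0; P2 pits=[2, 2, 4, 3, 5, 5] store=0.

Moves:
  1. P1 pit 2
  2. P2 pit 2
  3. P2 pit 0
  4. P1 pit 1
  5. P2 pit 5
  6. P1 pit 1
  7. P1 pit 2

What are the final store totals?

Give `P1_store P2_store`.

Move 1: P1 pit2 -> P1=[2,5,0,4,4,5](0) P2=[2,2,4,3,5,5](0)
Move 2: P2 pit2 -> P1=[2,5,0,4,4,5](0) P2=[2,2,0,4,6,6](1)
Move 3: P2 pit0 -> P1=[2,5,0,0,4,5](0) P2=[0,3,0,4,6,6](6)
Move 4: P1 pit1 -> P1=[2,0,1,1,5,6](1) P2=[0,3,0,4,6,6](6)
Move 5: P2 pit5 -> P1=[3,1,2,2,6,6](1) P2=[0,3,0,4,6,0](7)
Move 6: P1 pit1 -> P1=[3,0,3,2,6,6](1) P2=[0,3,0,4,6,0](7)
Move 7: P1 pit2 -> P1=[3,0,0,3,7,7](1) P2=[0,3,0,4,6,0](7)

Answer: 1 7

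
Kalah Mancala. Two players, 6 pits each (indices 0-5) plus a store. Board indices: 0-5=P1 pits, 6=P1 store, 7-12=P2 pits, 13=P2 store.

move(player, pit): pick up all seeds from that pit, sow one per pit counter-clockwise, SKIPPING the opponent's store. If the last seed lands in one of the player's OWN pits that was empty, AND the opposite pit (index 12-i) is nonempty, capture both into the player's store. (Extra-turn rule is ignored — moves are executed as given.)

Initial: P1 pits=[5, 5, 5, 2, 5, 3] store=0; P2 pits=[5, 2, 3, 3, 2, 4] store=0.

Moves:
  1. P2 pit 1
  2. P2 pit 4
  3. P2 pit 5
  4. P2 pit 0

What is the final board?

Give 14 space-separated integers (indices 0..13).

Answer: 0 6 6 3 5 3 0 0 1 5 5 1 0 9

Derivation:
Move 1: P2 pit1 -> P1=[5,5,5,2,5,3](0) P2=[5,0,4,4,2,4](0)
Move 2: P2 pit4 -> P1=[5,5,5,2,5,3](0) P2=[5,0,4,4,0,5](1)
Move 3: P2 pit5 -> P1=[6,6,6,3,5,3](0) P2=[5,0,4,4,0,0](2)
Move 4: P2 pit0 -> P1=[0,6,6,3,5,3](0) P2=[0,1,5,5,1,0](9)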